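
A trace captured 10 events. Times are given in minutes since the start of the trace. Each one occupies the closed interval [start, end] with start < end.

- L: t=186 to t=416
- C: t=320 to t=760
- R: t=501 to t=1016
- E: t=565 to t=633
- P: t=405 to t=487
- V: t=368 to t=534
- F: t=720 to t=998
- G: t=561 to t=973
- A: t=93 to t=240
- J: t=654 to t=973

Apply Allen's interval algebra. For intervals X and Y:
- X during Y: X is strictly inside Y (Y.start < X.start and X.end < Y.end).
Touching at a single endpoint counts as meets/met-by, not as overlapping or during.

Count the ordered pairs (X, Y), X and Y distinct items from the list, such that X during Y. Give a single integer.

Checking all 90 ordered pairs for relation 'during'; matching pairs in alphabetical order:
(E, C): E during C ✓
(E, G): E during G ✓
(E, R): E during R ✓
(F, R): F during R ✓
(G, R): G during R ✓
(J, R): J during R ✓
(P, C): P during C ✓
(P, V): P during V ✓
(V, C): V during C ✓
Count: 9.

9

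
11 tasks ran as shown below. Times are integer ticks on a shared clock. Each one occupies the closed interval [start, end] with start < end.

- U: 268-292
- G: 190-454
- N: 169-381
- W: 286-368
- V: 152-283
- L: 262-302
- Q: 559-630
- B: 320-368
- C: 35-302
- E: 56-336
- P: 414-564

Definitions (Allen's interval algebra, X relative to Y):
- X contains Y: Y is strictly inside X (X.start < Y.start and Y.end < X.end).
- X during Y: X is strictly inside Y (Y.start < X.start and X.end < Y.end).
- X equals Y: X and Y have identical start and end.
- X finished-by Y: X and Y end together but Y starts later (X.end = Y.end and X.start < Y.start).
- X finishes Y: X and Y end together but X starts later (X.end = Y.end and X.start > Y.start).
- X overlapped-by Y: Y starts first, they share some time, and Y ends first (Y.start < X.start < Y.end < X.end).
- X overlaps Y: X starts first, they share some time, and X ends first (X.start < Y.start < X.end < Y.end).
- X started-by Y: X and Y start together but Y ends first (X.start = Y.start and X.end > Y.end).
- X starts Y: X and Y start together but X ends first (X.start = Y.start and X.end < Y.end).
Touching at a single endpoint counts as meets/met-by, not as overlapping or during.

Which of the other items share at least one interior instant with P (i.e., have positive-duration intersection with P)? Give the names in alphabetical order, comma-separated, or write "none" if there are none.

G, Q

Target P = [414, 564].
B [320, 368] → before → no.
C [35, 302] → before → no.
E [56, 336] → before → no.
G [190, 454] → overlaps → yes.
L [262, 302] → before → no.
N [169, 381] → before → no.
Q [559, 630] → overlapped-by → yes.
U [268, 292] → before → no.
V [152, 283] → before → no.
W [286, 368] → before → no.
Result: G, Q.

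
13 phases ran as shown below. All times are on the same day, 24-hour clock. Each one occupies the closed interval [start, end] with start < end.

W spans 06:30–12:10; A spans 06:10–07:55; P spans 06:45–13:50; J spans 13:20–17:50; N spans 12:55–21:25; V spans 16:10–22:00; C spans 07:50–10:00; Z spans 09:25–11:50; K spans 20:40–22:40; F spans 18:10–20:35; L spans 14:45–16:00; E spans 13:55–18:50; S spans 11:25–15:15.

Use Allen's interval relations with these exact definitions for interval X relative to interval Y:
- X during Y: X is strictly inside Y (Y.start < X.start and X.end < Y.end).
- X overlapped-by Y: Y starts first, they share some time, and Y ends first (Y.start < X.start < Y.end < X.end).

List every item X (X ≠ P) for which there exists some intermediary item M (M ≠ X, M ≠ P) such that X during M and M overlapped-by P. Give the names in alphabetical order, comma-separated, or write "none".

E, F, J, L

Target P = [06:45, 13:50].
Intermediaries M with M overlapped-by P: J, N, S.
Via J — items with X during J: L.
Via N — items with X during N: E, F, J, L.
Via S — items with X during S: none.
Union: E, F, J, L.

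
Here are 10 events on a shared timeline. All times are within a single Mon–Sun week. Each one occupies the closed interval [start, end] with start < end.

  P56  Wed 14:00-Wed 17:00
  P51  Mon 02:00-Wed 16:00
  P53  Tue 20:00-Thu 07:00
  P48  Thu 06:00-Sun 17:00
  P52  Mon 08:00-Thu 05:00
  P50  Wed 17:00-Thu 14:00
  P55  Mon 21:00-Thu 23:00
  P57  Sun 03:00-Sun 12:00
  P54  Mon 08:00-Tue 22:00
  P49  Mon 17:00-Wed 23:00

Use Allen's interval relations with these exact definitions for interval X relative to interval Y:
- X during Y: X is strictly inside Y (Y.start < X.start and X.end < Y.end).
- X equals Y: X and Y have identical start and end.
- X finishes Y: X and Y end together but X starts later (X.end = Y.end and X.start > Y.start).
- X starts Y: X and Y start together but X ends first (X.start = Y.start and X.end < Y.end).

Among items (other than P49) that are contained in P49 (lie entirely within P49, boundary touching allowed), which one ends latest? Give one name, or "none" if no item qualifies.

P56

Target P49 = [Mon 17:00, Wed 23:00].
P48 [Thu 06:00, Sun 17:00] → after → excluded.
P50 [Wed 17:00, Thu 14:00] → overlapped-by → excluded.
P51 [Mon 02:00, Wed 16:00] → overlaps → excluded.
P52 [Mon 08:00, Thu 05:00] → contains → excluded.
P53 [Tue 20:00, Thu 07:00] → overlapped-by → excluded.
P54 [Mon 08:00, Tue 22:00] → overlaps → excluded.
P55 [Mon 21:00, Thu 23:00] → overlapped-by → excluded.
P56 [Wed 14:00, Wed 17:00] → during → candidate.
P57 [Sun 03:00, Sun 12:00] → after → excluded.
Among candidates, latest end is Wed 17:00 → P56.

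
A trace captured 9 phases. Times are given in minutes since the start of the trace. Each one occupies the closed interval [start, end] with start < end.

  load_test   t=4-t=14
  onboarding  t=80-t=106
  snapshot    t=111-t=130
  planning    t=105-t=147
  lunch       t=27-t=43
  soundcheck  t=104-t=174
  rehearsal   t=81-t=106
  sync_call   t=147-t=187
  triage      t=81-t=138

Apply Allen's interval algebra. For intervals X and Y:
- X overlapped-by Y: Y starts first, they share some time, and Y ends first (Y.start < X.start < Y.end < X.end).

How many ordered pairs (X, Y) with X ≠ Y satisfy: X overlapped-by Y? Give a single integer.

Checking all 72 ordered pairs for relation 'overlapped-by'; matching pairs in alphabetical order:
(planning, onboarding): planning overlapped-by onboarding ✓
(planning, rehearsal): planning overlapped-by rehearsal ✓
(planning, triage): planning overlapped-by triage ✓
(soundcheck, onboarding): soundcheck overlapped-by onboarding ✓
(soundcheck, rehearsal): soundcheck overlapped-by rehearsal ✓
(soundcheck, triage): soundcheck overlapped-by triage ✓
(sync_call, soundcheck): sync_call overlapped-by soundcheck ✓
(triage, onboarding): triage overlapped-by onboarding ✓
Count: 8.

8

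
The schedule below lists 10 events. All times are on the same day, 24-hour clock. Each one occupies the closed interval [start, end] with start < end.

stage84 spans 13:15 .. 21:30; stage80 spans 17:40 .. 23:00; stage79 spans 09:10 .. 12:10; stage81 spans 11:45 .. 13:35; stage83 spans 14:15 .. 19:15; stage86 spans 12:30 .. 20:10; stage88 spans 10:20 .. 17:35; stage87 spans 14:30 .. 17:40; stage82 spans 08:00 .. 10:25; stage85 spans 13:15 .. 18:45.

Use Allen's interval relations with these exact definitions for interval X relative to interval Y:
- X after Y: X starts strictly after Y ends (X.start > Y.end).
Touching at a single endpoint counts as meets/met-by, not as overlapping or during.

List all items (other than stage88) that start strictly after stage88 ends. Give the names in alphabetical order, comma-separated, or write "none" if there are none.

stage80

Target stage88 = [10:20, 17:35].
stage79 [09:10, 12:10] → overlaps → no.
stage80 [17:40, 23:00] → after → yes.
stage81 [11:45, 13:35] → during → no.
stage82 [08:00, 10:25] → overlaps → no.
stage83 [14:15, 19:15] → overlapped-by → no.
stage84 [13:15, 21:30] → overlapped-by → no.
stage85 [13:15, 18:45] → overlapped-by → no.
stage86 [12:30, 20:10] → overlapped-by → no.
stage87 [14:30, 17:40] → overlapped-by → no.
Result: stage80.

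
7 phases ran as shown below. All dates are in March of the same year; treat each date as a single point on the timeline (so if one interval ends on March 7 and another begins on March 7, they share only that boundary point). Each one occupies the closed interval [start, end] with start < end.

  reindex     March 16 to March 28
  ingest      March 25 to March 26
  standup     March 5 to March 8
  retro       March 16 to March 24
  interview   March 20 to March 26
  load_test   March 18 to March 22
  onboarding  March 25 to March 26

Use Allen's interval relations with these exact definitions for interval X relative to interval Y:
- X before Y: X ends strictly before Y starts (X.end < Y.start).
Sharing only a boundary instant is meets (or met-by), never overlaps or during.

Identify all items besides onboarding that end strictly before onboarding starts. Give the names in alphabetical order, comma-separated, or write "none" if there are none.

load_test, retro, standup

Target onboarding = [March 25, March 26].
ingest [March 25, March 26] → equals → no.
interview [March 20, March 26] → finished-by → no.
load_test [March 18, March 22] → before → yes.
reindex [March 16, March 28] → contains → no.
retro [March 16, March 24] → before → yes.
standup [March 5, March 8] → before → yes.
Result: load_test, retro, standup.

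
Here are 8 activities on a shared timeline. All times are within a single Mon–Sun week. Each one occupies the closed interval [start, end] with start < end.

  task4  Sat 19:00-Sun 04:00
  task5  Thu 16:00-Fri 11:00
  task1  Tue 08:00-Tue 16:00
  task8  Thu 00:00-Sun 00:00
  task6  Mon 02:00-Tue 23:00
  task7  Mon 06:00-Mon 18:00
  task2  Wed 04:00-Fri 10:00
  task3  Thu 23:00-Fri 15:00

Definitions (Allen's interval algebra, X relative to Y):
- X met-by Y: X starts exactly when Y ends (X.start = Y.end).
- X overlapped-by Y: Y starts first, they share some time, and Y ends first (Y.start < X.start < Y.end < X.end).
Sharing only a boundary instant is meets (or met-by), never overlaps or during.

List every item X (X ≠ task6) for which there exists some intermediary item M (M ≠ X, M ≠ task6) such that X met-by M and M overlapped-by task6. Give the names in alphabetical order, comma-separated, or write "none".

none

Target task6 = [Mon 02:00, Tue 23:00].
Intermediaries M with M overlapped-by task6: none.
Union: none.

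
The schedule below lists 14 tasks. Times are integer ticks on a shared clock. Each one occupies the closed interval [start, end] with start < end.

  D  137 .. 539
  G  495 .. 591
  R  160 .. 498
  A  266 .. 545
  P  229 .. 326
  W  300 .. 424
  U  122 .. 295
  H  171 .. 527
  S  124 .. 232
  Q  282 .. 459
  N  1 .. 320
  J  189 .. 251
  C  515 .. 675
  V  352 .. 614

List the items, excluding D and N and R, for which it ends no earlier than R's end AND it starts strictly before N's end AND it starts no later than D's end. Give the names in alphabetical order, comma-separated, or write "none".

A, H

Conditions: its end is no earlier than R's end (X.end >= 498) AND its start is strictly before N's end (X.start < 320) AND its start is no later than D's end (X.start <= 539).
A: end 545 >= 498? ✓; start 266 < 320? ✓; start 266 <= 539? ✓ → yes.
C: end 675 >= 498? ✓; start 515 < 320? ✗; start 515 <= 539? ✓ → no.
G: end 591 >= 498? ✓; start 495 < 320? ✗; start 495 <= 539? ✓ → no.
H: end 527 >= 498? ✓; start 171 < 320? ✓; start 171 <= 539? ✓ → yes.
J: end 251 >= 498? ✗; start 189 < 320? ✓; start 189 <= 539? ✓ → no.
P: end 326 >= 498? ✗; start 229 < 320? ✓; start 229 <= 539? ✓ → no.
Q: end 459 >= 498? ✗; start 282 < 320? ✓; start 282 <= 539? ✓ → no.
S: end 232 >= 498? ✗; start 124 < 320? ✓; start 124 <= 539? ✓ → no.
U: end 295 >= 498? ✗; start 122 < 320? ✓; start 122 <= 539? ✓ → no.
V: end 614 >= 498? ✓; start 352 < 320? ✗; start 352 <= 539? ✓ → no.
W: end 424 >= 498? ✗; start 300 < 320? ✓; start 300 <= 539? ✓ → no.
Result: A, H.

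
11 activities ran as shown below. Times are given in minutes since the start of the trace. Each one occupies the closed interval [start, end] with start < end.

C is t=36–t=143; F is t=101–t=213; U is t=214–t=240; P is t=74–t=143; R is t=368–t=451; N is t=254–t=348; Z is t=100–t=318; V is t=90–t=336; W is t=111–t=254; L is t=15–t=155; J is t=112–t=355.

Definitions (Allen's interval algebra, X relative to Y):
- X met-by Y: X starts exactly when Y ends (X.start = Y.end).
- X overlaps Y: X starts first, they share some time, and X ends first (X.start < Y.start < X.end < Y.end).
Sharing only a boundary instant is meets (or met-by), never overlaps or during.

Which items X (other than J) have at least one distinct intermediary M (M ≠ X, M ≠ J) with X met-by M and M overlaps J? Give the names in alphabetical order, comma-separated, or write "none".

N

Target J = [t=112, t=355].
Intermediaries M with M overlaps J: C, F, L, P, V, W, Z.
Via C — items with X met-by C: none.
Via F — items with X met-by F: none.
Via L — items with X met-by L: none.
Via P — items with X met-by P: none.
Via V — items with X met-by V: none.
Via W — items with X met-by W: N.
Via Z — items with X met-by Z: none.
Union: N.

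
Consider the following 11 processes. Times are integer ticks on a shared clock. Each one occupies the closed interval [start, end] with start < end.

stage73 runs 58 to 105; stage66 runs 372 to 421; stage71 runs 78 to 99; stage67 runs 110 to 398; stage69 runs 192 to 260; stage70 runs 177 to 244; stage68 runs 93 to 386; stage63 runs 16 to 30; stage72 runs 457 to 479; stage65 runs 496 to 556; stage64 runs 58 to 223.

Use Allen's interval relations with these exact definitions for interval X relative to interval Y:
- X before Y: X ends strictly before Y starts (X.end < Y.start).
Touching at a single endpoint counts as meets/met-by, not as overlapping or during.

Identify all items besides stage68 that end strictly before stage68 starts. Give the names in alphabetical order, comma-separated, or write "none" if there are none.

stage63

Target stage68 = [93, 386].
stage63 [16, 30] → before → yes.
stage64 [58, 223] → overlaps → no.
stage65 [496, 556] → after → no.
stage66 [372, 421] → overlapped-by → no.
stage67 [110, 398] → overlapped-by → no.
stage69 [192, 260] → during → no.
stage70 [177, 244] → during → no.
stage71 [78, 99] → overlaps → no.
stage72 [457, 479] → after → no.
stage73 [58, 105] → overlaps → no.
Result: stage63.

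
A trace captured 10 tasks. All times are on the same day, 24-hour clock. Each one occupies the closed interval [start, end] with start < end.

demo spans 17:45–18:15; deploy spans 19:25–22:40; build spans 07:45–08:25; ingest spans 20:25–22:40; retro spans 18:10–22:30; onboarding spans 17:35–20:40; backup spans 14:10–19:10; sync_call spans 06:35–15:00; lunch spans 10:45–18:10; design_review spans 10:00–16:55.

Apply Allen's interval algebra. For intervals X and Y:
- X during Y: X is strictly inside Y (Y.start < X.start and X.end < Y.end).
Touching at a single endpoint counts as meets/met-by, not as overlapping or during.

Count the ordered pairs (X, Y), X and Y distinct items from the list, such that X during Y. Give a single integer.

3

Checking all 90 ordered pairs for relation 'during'; matching pairs in alphabetical order:
(build, sync_call): build during sync_call ✓
(demo, backup): demo during backup ✓
(demo, onboarding): demo during onboarding ✓
Count: 3.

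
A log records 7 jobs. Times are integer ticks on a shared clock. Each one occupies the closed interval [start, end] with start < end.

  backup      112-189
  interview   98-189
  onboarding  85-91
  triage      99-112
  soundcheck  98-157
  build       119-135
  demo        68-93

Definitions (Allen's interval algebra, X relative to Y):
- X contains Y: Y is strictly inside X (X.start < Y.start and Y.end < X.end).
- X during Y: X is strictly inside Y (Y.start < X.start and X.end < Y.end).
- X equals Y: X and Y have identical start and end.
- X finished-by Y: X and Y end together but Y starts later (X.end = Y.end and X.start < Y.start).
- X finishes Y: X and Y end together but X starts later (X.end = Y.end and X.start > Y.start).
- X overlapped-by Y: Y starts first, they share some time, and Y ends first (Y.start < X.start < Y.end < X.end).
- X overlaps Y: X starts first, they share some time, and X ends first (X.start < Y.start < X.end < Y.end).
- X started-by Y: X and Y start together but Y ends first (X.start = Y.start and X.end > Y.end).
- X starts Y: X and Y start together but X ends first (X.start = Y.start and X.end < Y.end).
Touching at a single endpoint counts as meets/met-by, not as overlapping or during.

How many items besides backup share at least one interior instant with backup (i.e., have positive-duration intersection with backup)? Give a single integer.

Target backup = [112, 189].
build [119, 135] → during → counts.
demo [68, 93] → before → no.
interview [98, 189] → finished-by → counts.
onboarding [85, 91] → before → no.
soundcheck [98, 157] → overlaps → counts.
triage [99, 112] → meets → no.
Total: 3.

3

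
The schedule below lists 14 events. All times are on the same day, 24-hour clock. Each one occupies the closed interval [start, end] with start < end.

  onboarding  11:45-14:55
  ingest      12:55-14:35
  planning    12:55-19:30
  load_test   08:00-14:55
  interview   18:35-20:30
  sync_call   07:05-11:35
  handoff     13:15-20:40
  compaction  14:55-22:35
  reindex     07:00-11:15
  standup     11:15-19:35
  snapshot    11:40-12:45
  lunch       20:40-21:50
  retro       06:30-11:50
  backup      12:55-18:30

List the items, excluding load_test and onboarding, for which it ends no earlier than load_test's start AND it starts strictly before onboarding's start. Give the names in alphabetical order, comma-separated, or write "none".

Conditions: its end is no earlier than load_test's start (X.end >= 08:00) AND its start is strictly before onboarding's start (X.start < 11:45).
backup: end 18:30 >= 08:00? ✓; start 12:55 < 11:45? ✗ → no.
compaction: end 22:35 >= 08:00? ✓; start 14:55 < 11:45? ✗ → no.
handoff: end 20:40 >= 08:00? ✓; start 13:15 < 11:45? ✗ → no.
ingest: end 14:35 >= 08:00? ✓; start 12:55 < 11:45? ✗ → no.
interview: end 20:30 >= 08:00? ✓; start 18:35 < 11:45? ✗ → no.
lunch: end 21:50 >= 08:00? ✓; start 20:40 < 11:45? ✗ → no.
planning: end 19:30 >= 08:00? ✓; start 12:55 < 11:45? ✗ → no.
reindex: end 11:15 >= 08:00? ✓; start 07:00 < 11:45? ✓ → yes.
retro: end 11:50 >= 08:00? ✓; start 06:30 < 11:45? ✓ → yes.
snapshot: end 12:45 >= 08:00? ✓; start 11:40 < 11:45? ✓ → yes.
standup: end 19:35 >= 08:00? ✓; start 11:15 < 11:45? ✓ → yes.
sync_call: end 11:35 >= 08:00? ✓; start 07:05 < 11:45? ✓ → yes.
Result: reindex, retro, snapshot, standup, sync_call.

reindex, retro, snapshot, standup, sync_call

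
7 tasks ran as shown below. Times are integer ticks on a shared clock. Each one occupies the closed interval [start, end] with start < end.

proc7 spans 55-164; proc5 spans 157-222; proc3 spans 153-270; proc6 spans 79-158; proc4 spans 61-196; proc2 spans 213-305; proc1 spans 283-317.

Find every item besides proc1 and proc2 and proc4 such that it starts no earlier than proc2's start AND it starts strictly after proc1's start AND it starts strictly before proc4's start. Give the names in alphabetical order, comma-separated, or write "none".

Conditions: its start is no earlier than proc2's start (X.start >= 213) AND its start is strictly after proc1's start (X.start > 283) AND its start is strictly before proc4's start (X.start < 61).
proc3: start 153 >= 213? ✗; start 153 > 283? ✗; start 153 < 61? ✗ → no.
proc5: start 157 >= 213? ✗; start 157 > 283? ✗; start 157 < 61? ✗ → no.
proc6: start 79 >= 213? ✗; start 79 > 283? ✗; start 79 < 61? ✗ → no.
proc7: start 55 >= 213? ✗; start 55 > 283? ✗; start 55 < 61? ✓ → no.
Result: none.

none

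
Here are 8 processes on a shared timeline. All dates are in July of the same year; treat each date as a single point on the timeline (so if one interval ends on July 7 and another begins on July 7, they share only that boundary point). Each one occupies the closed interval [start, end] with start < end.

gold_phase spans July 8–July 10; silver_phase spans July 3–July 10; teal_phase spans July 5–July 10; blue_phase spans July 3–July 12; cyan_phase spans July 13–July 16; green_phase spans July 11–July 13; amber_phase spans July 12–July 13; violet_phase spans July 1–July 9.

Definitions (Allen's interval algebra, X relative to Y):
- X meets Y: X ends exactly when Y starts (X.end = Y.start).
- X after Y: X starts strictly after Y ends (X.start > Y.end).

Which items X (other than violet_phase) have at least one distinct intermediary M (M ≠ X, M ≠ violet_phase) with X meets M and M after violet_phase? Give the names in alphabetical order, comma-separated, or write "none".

amber_phase, blue_phase, green_phase

Target violet_phase = [July 1, July 9].
Intermediaries M with M after violet_phase: amber_phase, cyan_phase, green_phase.
Via amber_phase — items with X meets amber_phase: blue_phase.
Via cyan_phase — items with X meets cyan_phase: amber_phase, green_phase.
Via green_phase — items with X meets green_phase: none.
Union: amber_phase, blue_phase, green_phase.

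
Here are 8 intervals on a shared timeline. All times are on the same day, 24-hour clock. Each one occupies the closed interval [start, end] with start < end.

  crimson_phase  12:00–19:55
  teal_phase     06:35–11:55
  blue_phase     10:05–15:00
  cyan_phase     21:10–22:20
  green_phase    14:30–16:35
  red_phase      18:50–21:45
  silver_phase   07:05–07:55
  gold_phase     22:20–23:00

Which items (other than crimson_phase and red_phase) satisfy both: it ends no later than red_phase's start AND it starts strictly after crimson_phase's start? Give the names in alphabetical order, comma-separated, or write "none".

green_phase

Conditions: its end is no later than red_phase's start (X.end <= 18:50) AND its start is strictly after crimson_phase's start (X.start > 12:00).
blue_phase: end 15:00 <= 18:50? ✓; start 10:05 > 12:00? ✗ → no.
cyan_phase: end 22:20 <= 18:50? ✗; start 21:10 > 12:00? ✓ → no.
gold_phase: end 23:00 <= 18:50? ✗; start 22:20 > 12:00? ✓ → no.
green_phase: end 16:35 <= 18:50? ✓; start 14:30 > 12:00? ✓ → yes.
silver_phase: end 07:55 <= 18:50? ✓; start 07:05 > 12:00? ✗ → no.
teal_phase: end 11:55 <= 18:50? ✓; start 06:35 > 12:00? ✗ → no.
Result: green_phase.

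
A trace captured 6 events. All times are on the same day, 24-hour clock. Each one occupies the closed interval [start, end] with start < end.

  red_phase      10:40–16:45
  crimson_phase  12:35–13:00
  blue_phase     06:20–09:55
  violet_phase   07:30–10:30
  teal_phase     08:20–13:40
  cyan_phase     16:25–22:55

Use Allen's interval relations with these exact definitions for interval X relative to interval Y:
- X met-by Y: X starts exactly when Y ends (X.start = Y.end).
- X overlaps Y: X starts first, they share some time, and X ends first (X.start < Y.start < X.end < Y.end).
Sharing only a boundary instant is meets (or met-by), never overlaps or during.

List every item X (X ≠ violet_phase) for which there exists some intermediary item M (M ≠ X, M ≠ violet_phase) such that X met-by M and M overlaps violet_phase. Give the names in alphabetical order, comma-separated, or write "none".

none

Target violet_phase = [07:30, 10:30].
Intermediaries M with M overlaps violet_phase: blue_phase.
Via blue_phase — items with X met-by blue_phase: none.
Union: none.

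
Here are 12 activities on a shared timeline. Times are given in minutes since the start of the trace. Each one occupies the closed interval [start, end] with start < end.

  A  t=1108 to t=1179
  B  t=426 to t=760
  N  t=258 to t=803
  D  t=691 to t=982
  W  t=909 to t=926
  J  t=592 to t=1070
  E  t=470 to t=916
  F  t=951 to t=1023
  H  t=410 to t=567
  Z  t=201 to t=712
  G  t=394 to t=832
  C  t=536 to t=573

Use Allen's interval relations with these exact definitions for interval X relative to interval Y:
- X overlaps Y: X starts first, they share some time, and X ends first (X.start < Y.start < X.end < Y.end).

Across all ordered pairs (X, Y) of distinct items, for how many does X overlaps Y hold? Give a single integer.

Checking all 132 ordered pairs for relation 'overlaps'; matching pairs in alphabetical order:
(B, D): B overlaps D ✓
(B, E): B overlaps E ✓
(B, J): B overlaps J ✓
(D, F): D overlaps F ✓
(E, D): E overlaps D ✓
(E, J): E overlaps J ✓
(E, W): E overlaps W ✓
(G, D): G overlaps D ✓
(G, E): G overlaps E ✓
(G, J): G overlaps J ✓
(H, B): H overlaps B ✓
(H, C): H overlaps C ✓
(H, E): H overlaps E ✓
(N, D): N overlaps D ✓
(N, E): N overlaps E ✓
(N, G): N overlaps G ✓
(N, J): N overlaps J ✓
(Z, B): Z overlaps B ✓
(Z, D): Z overlaps D ✓
(Z, E): Z overlaps E ✓
(Z, G): Z overlaps G ✓
(Z, J): Z overlaps J ✓
(Z, N): Z overlaps N ✓
Count: 23.

23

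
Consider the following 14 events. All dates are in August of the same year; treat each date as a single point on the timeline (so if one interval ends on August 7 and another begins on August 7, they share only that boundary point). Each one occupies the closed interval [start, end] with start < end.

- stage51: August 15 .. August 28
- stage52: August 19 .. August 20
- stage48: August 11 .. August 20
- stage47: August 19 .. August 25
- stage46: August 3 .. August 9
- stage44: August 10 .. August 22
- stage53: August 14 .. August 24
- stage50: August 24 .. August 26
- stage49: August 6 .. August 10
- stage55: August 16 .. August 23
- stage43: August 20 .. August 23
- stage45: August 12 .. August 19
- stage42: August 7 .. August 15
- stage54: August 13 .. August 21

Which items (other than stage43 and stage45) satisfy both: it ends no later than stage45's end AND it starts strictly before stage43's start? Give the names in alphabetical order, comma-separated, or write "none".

Conditions: its end is no later than stage45's end (X.end <= August 19) AND its start is strictly before stage43's start (X.start < August 20).
stage42: end August 15 <= August 19? ✓; start August 7 < August 20? ✓ → yes.
stage44: end August 22 <= August 19? ✗; start August 10 < August 20? ✓ → no.
stage46: end August 9 <= August 19? ✓; start August 3 < August 20? ✓ → yes.
stage47: end August 25 <= August 19? ✗; start August 19 < August 20? ✓ → no.
stage48: end August 20 <= August 19? ✗; start August 11 < August 20? ✓ → no.
stage49: end August 10 <= August 19? ✓; start August 6 < August 20? ✓ → yes.
stage50: end August 26 <= August 19? ✗; start August 24 < August 20? ✗ → no.
stage51: end August 28 <= August 19? ✗; start August 15 < August 20? ✓ → no.
stage52: end August 20 <= August 19? ✗; start August 19 < August 20? ✓ → no.
stage53: end August 24 <= August 19? ✗; start August 14 < August 20? ✓ → no.
stage54: end August 21 <= August 19? ✗; start August 13 < August 20? ✓ → no.
stage55: end August 23 <= August 19? ✗; start August 16 < August 20? ✓ → no.
Result: stage42, stage46, stage49.

stage42, stage46, stage49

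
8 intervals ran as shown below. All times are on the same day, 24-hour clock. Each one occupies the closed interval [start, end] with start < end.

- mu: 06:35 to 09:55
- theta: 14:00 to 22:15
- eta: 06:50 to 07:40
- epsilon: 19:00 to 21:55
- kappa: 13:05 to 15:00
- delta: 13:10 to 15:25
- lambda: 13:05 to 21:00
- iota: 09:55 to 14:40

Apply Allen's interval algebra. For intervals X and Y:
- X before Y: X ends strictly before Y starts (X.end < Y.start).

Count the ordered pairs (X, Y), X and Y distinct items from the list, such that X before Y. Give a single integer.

Checking all 56 ordered pairs for relation 'before'; matching pairs in alphabetical order:
(delta, epsilon): delta before epsilon ✓
(eta, delta): eta before delta ✓
(eta, epsilon): eta before epsilon ✓
(eta, iota): eta before iota ✓
(eta, kappa): eta before kappa ✓
(eta, lambda): eta before lambda ✓
(eta, theta): eta before theta ✓
(iota, epsilon): iota before epsilon ✓
(kappa, epsilon): kappa before epsilon ✓
(mu, delta): mu before delta ✓
(mu, epsilon): mu before epsilon ✓
(mu, kappa): mu before kappa ✓
(mu, lambda): mu before lambda ✓
(mu, theta): mu before theta ✓
Count: 14.

14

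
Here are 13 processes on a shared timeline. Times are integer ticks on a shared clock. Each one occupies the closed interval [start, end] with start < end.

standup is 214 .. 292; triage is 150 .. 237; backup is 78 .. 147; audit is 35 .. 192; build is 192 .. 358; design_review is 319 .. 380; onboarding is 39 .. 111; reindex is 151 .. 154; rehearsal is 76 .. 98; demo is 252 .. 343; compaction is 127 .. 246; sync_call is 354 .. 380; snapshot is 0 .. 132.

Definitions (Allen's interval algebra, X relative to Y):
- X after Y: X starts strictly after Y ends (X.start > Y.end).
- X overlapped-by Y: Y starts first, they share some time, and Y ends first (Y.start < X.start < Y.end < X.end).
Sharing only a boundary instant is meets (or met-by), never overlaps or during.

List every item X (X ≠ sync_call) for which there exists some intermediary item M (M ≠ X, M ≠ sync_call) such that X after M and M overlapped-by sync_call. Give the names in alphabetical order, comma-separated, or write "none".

Target sync_call = [354, 380].
Intermediaries M with M overlapped-by sync_call: none.
Union: none.

none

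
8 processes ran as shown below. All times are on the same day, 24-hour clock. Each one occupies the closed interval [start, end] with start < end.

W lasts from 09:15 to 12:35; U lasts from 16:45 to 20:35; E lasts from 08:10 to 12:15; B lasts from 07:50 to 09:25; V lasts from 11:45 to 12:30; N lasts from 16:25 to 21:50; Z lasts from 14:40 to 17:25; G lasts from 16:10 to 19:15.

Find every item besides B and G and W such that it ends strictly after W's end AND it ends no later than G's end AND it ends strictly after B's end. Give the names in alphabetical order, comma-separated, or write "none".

Z

Conditions: its end is strictly after W's end (X.end > 12:35) AND its end is no later than G's end (X.end <= 19:15) AND its end is strictly after B's end (X.end > 09:25).
E: end 12:15 > 12:35? ✗; end 12:15 <= 19:15? ✓; end 12:15 > 09:25? ✓ → no.
N: end 21:50 > 12:35? ✓; end 21:50 <= 19:15? ✗; end 21:50 > 09:25? ✓ → no.
U: end 20:35 > 12:35? ✓; end 20:35 <= 19:15? ✗; end 20:35 > 09:25? ✓ → no.
V: end 12:30 > 12:35? ✗; end 12:30 <= 19:15? ✓; end 12:30 > 09:25? ✓ → no.
Z: end 17:25 > 12:35? ✓; end 17:25 <= 19:15? ✓; end 17:25 > 09:25? ✓ → yes.
Result: Z.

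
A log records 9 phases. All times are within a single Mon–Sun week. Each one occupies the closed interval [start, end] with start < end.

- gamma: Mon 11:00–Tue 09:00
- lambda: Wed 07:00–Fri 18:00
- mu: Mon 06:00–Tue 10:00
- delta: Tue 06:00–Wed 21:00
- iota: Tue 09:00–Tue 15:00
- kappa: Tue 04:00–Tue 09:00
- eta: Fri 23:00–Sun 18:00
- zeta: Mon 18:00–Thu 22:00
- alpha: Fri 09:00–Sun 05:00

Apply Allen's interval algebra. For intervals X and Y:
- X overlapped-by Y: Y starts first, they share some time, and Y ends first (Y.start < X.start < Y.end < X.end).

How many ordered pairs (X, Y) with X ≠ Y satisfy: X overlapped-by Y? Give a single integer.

Checking all 72 ordered pairs for relation 'overlapped-by'; matching pairs in alphabetical order:
(alpha, lambda): alpha overlapped-by lambda ✓
(delta, gamma): delta overlapped-by gamma ✓
(delta, kappa): delta overlapped-by kappa ✓
(delta, mu): delta overlapped-by mu ✓
(eta, alpha): eta overlapped-by alpha ✓
(iota, mu): iota overlapped-by mu ✓
(lambda, delta): lambda overlapped-by delta ✓
(lambda, zeta): lambda overlapped-by zeta ✓
(zeta, gamma): zeta overlapped-by gamma ✓
(zeta, mu): zeta overlapped-by mu ✓
Count: 10.

10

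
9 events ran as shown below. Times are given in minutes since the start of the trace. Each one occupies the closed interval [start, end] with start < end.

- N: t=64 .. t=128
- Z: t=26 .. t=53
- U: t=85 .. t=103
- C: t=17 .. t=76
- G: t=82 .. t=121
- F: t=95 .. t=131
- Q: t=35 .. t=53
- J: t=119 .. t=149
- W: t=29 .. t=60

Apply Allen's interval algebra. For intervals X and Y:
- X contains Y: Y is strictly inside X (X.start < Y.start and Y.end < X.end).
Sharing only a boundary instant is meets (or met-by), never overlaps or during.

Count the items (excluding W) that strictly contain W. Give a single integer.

Target W = [t=29, t=60].
C [t=17, t=76] → contains → counts.
F [t=95, t=131] → after → no.
G [t=82, t=121] → after → no.
J [t=119, t=149] → after → no.
N [t=64, t=128] → after → no.
Q [t=35, t=53] → during → no.
U [t=85, t=103] → after → no.
Z [t=26, t=53] → overlaps → no.
Total: 1.

1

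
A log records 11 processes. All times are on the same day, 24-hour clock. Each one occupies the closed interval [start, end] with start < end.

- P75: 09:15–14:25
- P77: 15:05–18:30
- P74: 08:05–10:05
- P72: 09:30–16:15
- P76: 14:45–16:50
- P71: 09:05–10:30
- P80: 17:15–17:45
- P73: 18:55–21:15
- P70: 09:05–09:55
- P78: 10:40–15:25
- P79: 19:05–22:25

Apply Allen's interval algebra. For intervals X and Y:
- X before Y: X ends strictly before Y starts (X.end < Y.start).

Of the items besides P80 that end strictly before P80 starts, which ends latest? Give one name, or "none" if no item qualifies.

P76

Target P80 = [17:15, 17:45].
P70 [09:05, 09:55] → before → candidate.
P71 [09:05, 10:30] → before → candidate.
P72 [09:30, 16:15] → before → candidate.
P73 [18:55, 21:15] → after → excluded.
P74 [08:05, 10:05] → before → candidate.
P75 [09:15, 14:25] → before → candidate.
P76 [14:45, 16:50] → before → candidate.
P77 [15:05, 18:30] → contains → excluded.
P78 [10:40, 15:25] → before → candidate.
P79 [19:05, 22:25] → after → excluded.
Among candidates, latest end is 16:50 → P76.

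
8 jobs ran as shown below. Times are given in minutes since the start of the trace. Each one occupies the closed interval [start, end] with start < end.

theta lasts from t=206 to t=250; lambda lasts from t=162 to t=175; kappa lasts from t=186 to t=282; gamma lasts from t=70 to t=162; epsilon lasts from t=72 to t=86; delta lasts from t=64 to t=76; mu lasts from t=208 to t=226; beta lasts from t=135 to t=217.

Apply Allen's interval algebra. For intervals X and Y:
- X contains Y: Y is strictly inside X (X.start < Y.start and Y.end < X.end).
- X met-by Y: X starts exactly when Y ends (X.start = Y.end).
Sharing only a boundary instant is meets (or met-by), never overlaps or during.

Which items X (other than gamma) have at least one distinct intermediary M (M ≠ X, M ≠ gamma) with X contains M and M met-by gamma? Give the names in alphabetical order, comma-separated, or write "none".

Target gamma = [t=70, t=162].
Intermediaries M with M met-by gamma: lambda.
Via lambda — items with X contains lambda: beta.
Union: beta.

beta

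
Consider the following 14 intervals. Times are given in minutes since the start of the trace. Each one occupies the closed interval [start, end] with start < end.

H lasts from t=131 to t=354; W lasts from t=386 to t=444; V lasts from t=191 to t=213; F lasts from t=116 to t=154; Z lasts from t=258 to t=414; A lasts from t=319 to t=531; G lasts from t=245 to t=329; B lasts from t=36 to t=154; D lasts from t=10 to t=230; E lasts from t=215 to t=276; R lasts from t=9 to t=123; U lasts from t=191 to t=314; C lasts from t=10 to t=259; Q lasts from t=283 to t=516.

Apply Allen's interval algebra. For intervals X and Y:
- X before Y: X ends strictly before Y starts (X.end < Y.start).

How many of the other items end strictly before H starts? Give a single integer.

Target H = [t=131, t=354].
A [t=319, t=531] → overlapped-by → no.
B [t=36, t=154] → overlaps → no.
C [t=10, t=259] → overlaps → no.
D [t=10, t=230] → overlaps → no.
E [t=215, t=276] → during → no.
F [t=116, t=154] → overlaps → no.
G [t=245, t=329] → during → no.
Q [t=283, t=516] → overlapped-by → no.
R [t=9, t=123] → before → counts.
U [t=191, t=314] → during → no.
V [t=191, t=213] → during → no.
W [t=386, t=444] → after → no.
Z [t=258, t=414] → overlapped-by → no.
Total: 1.

1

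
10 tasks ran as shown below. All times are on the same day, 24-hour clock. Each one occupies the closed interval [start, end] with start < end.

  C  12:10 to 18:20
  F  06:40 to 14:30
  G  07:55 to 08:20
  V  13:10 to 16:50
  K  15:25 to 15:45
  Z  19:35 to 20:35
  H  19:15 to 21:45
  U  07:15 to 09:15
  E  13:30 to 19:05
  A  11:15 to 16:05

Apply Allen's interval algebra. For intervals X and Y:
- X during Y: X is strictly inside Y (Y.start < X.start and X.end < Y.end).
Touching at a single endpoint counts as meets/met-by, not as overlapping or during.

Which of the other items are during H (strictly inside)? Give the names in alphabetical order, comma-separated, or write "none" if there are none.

Z

Target H = [19:15, 21:45].
A [11:15, 16:05] → before → no.
C [12:10, 18:20] → before → no.
E [13:30, 19:05] → before → no.
F [06:40, 14:30] → before → no.
G [07:55, 08:20] → before → no.
K [15:25, 15:45] → before → no.
U [07:15, 09:15] → before → no.
V [13:10, 16:50] → before → no.
Z [19:35, 20:35] → during → yes.
Result: Z.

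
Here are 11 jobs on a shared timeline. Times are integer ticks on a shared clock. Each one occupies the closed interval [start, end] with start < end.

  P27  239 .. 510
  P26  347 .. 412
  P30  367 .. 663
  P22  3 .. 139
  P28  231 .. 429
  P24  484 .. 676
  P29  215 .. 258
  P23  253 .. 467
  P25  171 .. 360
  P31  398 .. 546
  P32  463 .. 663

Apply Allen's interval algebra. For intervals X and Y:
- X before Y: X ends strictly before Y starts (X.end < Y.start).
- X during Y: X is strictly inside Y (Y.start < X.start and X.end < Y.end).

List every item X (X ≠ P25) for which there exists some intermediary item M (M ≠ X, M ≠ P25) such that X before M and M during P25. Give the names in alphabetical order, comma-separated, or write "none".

P22

Target P25 = [171, 360].
Intermediaries M with M during P25: P29.
Via P29 — items with X before P29: P22.
Union: P22.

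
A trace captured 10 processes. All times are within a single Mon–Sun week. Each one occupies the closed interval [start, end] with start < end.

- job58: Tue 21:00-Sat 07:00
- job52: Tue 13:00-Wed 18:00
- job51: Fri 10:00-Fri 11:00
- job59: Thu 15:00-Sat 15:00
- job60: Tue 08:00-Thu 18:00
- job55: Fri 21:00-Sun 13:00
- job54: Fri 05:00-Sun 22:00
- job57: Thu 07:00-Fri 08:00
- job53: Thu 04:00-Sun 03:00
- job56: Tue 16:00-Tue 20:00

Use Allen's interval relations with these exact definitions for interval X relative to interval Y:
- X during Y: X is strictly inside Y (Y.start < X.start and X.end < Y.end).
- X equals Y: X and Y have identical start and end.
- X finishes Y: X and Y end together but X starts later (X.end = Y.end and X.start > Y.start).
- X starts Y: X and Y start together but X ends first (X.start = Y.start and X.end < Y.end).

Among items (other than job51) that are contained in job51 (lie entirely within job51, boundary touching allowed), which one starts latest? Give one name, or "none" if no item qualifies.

Target job51 = [Fri 10:00, Fri 11:00].
job52 [Tue 13:00, Wed 18:00] → before → excluded.
job53 [Thu 04:00, Sun 03:00] → contains → excluded.
job54 [Fri 05:00, Sun 22:00] → contains → excluded.
job55 [Fri 21:00, Sun 13:00] → after → excluded.
job56 [Tue 16:00, Tue 20:00] → before → excluded.
job57 [Thu 07:00, Fri 08:00] → before → excluded.
job58 [Tue 21:00, Sat 07:00] → contains → excluded.
job59 [Thu 15:00, Sat 15:00] → contains → excluded.
job60 [Tue 08:00, Thu 18:00] → before → excluded.
No candidates → none.

none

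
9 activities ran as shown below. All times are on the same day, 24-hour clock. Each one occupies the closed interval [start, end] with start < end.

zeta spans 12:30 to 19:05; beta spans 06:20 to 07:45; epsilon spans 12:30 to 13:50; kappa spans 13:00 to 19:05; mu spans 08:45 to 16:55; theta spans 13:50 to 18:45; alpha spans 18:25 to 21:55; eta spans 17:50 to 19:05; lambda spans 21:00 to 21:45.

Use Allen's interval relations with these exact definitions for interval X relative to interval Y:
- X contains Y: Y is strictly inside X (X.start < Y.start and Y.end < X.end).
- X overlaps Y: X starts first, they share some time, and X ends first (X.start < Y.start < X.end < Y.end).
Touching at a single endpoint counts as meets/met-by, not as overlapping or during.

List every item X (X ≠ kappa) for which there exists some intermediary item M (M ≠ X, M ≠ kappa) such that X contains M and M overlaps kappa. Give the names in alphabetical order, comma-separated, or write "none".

mu

Target kappa = [13:00, 19:05].
Intermediaries M with M overlaps kappa: epsilon, mu.
Via epsilon — items with X contains epsilon: mu.
Via mu — items with X contains mu: none.
Union: mu.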